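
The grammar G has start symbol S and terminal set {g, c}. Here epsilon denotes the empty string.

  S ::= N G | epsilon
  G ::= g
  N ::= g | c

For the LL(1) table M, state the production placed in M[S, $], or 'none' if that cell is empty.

FIRST(G): from G::=g we get {g}. So FIRST(G) = {g}.
FIRST(N): from N::=g we get {g}; from N::=c we get {c}. So FIRST(N) = {c, g}.
FIRST(S): from S::=N G we get {c, g}; from S::=epsilon we get {epsilon}. So FIRST(S) = {epsilon, c, g}.
FOLLOW(S) includes $ since S is the start symbol.
FOLLOW(S): S appears on no right-hand side. Thus FOLLOW(S) = {$}.
For S ::= N G: FIRST(N G) = {c, g}, so it goes in M[S, t] for t ∈ {c, g}.
For S ::= epsilon: FIRST(epsilon) = {epsilon}, so it goes in M[S, t] for t ∈ {}; since epsilon ∈ FIRST, also for every t ∈ FOLLOW(S) = {$}.

S ::= epsilon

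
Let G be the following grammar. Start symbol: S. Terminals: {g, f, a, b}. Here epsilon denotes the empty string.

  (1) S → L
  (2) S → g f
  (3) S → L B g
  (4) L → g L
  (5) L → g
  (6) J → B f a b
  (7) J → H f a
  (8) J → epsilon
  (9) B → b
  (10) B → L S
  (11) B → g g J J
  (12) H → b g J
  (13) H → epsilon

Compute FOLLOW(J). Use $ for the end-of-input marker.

{b, f, g}

FIRST(L) = {g}
FIRST(H) = {epsilon, b}
FIRST(S) = {g}  (via L, L B g)
FIRST(B) = {b, g}  (via L S)
FIRST(J) = {epsilon, b, f, g}  (via B f a b, H f a)
FOLLOW(S) includes $ since S is the start symbol.
FOLLOW(B): in S→L B g, B is followed by g with FIRST {g}; in J→B f a b, B is followed by f a b with FIRST {f}. Thus FOLLOW(B) = {f, g}.
FOLLOW(S): in B→L S, the suffix after S is empty, so FOLLOW(S) ⊇ FOLLOW(B) = {f, g}. Thus FOLLOW(S) = {$, f, g}.
FOLLOW(L): in S→L, the suffix after L is empty, so FOLLOW(L) ⊇ FOLLOW(S) = {$, f, g}; in S→L B g, L is followed by B g with FIRST {b, g}; in L→g L, the suffix after L is empty (adds nothing new); in B→L S, L is followed by S with FIRST {g}. Thus FOLLOW(L) = {$, b, f, g}.
FOLLOW(H): in J→H f a, H is followed by f a with FIRST {f}. Thus FOLLOW(H) = {f}.
FOLLOW(J): in B→g g J J (occurrence 1), J is followed by J with FIRST {epsilon, b, f, g}; in B→g g J J (occurrence 1), the suffix after J is nullable, so FOLLOW(J) ⊇ FOLLOW(B) = {f, g}; in B→g g J J (occurrence 2), the suffix after J is empty, so FOLLOW(J) ⊇ FOLLOW(B) = {f, g}; in H→b g J, the suffix after J is empty, so FOLLOW(J) ⊇ FOLLOW(H) = {f}. Thus FOLLOW(J) = {b, f, g}.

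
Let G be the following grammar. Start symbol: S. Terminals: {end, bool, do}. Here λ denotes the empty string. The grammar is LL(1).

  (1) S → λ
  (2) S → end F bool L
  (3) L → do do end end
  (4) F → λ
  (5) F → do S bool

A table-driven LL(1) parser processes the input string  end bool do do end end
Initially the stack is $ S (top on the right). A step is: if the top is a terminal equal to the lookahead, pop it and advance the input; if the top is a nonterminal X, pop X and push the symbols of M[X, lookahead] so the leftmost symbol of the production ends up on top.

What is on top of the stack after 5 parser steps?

step 1: stack=$ S  input=end bool do do end end $  — expand S → end F bool L
step 2: stack=$ L bool F end  input=end bool do do end end $  — match end
step 3: stack=$ L bool F  input=bool do do end end $  — expand F → λ
step 4: stack=$ L bool  input=bool do do end end $  — match bool
step 5: stack=$ L  input=do do end end $  — expand L → do do end end
Stack after step 5: $ end end do do (top = do).

do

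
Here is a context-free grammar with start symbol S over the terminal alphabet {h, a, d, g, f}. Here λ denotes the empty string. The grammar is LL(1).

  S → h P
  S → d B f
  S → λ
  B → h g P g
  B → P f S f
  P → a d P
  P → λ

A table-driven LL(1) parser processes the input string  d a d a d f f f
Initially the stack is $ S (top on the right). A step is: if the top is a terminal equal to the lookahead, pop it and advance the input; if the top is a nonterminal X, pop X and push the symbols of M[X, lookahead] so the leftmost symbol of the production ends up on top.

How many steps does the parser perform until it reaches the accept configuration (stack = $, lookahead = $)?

step 1: stack=$ S  input=d a d a d f f f $  — expand S → d B f
step 2: stack=$ f B d  input=d a d a d f f f $  — match d
step 3: stack=$ f B  input=a d a d f f f $  — expand B → P f S f
step 4: stack=$ f f S f P  input=a d a d f f f $  — expand P → a d P
step 5: stack=$ f f S f P d a  input=a d a d f f f $  — match a
step 6: stack=$ f f S f P d  input=d a d f f f $  — match d
step 7: stack=$ f f S f P  input=a d f f f $  — expand P → a d P
step 8: stack=$ f f S f P d a  input=a d f f f $  — match a
step 9: stack=$ f f S f P d  input=d f f f $  — match d
step 10: stack=$ f f S f P  input=f f f $  — expand P → λ
step 11: stack=$ f f S f  input=f f f $  — match f
step 12: stack=$ f f S  input=f f $  — expand S → λ
step 13: stack=$ f f  input=f f $  — match f
step 14: stack=$ f  input=f $  — match f
Accept reached after 14 steps.

14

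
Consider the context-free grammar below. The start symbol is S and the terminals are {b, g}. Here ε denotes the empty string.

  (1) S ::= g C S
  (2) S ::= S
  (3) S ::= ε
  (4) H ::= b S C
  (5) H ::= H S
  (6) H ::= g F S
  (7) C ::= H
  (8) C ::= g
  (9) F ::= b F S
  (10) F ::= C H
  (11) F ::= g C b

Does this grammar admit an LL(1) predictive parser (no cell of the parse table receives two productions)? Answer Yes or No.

FIRST(S) = {ε, g}
FIRST(H) = {b, g}
FIRST(C) = {b, g}
FIRST(F) = {b, g}
FOLLOW(S) = {$, b, g}
FOLLOW(H) = {$, b, g}
FOLLOW(C) = {$, b, g}
FOLLOW(F) = {$, b, g}
Cell M[C, g] receives both C ::= H and C ::= g — the grammar is not LL(1).

No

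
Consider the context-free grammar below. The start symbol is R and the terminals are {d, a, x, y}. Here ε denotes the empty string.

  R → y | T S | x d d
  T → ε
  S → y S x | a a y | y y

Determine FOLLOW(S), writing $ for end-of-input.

FIRST(T) = {ε}
FIRST(S) = {a, y}
FIRST(R) = {a, x, y}  (via T S)
FOLLOW(R) includes $ since R is the start symbol.
FOLLOW(R): R appears on no right-hand side. Thus FOLLOW(R) = {$}.
FOLLOW(T): in R→T S, T is followed by S with FIRST {a, y}. Thus FOLLOW(T) = {a, y}.
FOLLOW(S): in R→T S, the suffix after S is empty, so FOLLOW(S) ⊇ FOLLOW(R) = {$}; in S→y S x, S is followed by x with FIRST {x}. Thus FOLLOW(S) = {$, x}.

{$, x}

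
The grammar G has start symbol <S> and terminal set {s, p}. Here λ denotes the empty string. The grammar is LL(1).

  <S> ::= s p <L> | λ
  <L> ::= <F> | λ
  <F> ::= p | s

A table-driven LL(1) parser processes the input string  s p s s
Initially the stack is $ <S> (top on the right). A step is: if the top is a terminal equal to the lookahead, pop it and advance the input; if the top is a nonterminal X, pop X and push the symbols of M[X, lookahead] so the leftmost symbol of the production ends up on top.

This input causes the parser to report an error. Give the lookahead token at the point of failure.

step 1: stack=$ <S>  input=s p s s $  — expand <S> ::= s p <L>
step 2: stack=$ <L> p s  input=s p s s $  — match s
step 3: stack=$ <L> p  input=p s s $  — match p
step 4: stack=$ <L>  input=s s $  — expand <L> ::= <F>
step 5: stack=$ <F>  input=s s $  — expand <F> ::= s
step 6: stack=$ s  input=s s $  — match s
step 7: stack=$  input=s $  — error: stack empty but input remains

s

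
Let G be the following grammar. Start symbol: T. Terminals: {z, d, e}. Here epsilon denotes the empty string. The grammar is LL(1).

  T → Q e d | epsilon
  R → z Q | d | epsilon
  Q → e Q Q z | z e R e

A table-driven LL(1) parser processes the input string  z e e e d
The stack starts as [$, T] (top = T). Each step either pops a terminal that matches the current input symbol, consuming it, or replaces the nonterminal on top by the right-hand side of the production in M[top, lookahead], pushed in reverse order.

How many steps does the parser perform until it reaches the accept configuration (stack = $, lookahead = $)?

step 1: stack=$ T  input=z e e e d $  — expand T → Q e d
step 2: stack=$ d e Q  input=z e e e d $  — expand Q → z e R e
step 3: stack=$ d e e R e z  input=z e e e d $  — match z
step 4: stack=$ d e e R e  input=e e e d $  — match e
step 5: stack=$ d e e R  input=e e d $  — expand R → epsilon
step 6: stack=$ d e e  input=e e d $  — match e
step 7: stack=$ d e  input=e d $  — match e
step 8: stack=$ d  input=d $  — match d
Accept reached after 8 steps.

8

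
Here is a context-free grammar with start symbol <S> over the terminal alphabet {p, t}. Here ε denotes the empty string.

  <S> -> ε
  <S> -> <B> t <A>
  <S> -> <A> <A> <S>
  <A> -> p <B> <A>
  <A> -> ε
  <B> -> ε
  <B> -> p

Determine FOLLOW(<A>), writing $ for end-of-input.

{$, p, t}

FIRST(<A>) = {ε, p}
FIRST(<B>) = {ε, p}
FIRST(<S>) = {ε, p, t}  (via <B> t <A>, <A> <A> <S>)
FOLLOW(<S>) includes $ since <S> is the start symbol.
FOLLOW(<S>): in <S>-><A> <A> <S>, the suffix after <S> is empty (adds nothing new). Thus FOLLOW(<S>) = {$}.
FOLLOW(<A>): in <S>-><B> t <A>, the suffix after <A> is empty, so FOLLOW(<A>) ⊇ FOLLOW(<S>) = {$}; in <S>-><A> <A> <S> (occurrence 1), <A> is followed by <A> <S> with FIRST {ε, p, t}; in <S>-><A> <A> <S> (occurrence 1), the suffix after <A> is nullable, so FOLLOW(<A>) ⊇ FOLLOW(<S>) = {$}; in <S>-><A> <A> <S> (occurrence 2), <A> is followed by <S> with FIRST {ε, p, t}; in <S>-><A> <A> <S> (occurrence 2), the suffix after <A> is nullable, so FOLLOW(<A>) ⊇ FOLLOW(<S>) = {$}; in <A>->p <B> <A>, the suffix after <A> is empty (adds nothing new). Thus FOLLOW(<A>) = {$, p, t}.
FOLLOW(<B>): in <S>-><B> t <A>, <B> is followed by t <A> with FIRST {t}; in <A>->p <B> <A>, <B> is followed by <A> with FIRST {ε, p}; in <A>->p <B> <A>, the suffix after <B> is nullable, so FOLLOW(<B>) ⊇ FOLLOW(<A>) = {$, p, t}. Thus FOLLOW(<B>) = {$, p, t}.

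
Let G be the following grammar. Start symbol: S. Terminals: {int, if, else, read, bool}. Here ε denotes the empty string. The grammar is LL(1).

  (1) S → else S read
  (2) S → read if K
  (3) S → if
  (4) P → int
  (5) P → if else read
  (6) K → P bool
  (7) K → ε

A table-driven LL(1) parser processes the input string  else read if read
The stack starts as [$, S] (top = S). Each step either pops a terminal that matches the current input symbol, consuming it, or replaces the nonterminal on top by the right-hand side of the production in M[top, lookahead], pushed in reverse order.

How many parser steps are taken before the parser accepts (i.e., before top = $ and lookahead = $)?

7

step 1: stack=$ S  input=else read if read $  — expand S → else S read
step 2: stack=$ read S else  input=else read if read $  — match else
step 3: stack=$ read S  input=read if read $  — expand S → read if K
step 4: stack=$ read K if read  input=read if read $  — match read
step 5: stack=$ read K if  input=if read $  — match if
step 6: stack=$ read K  input=read $  — expand K → ε
step 7: stack=$ read  input=read $  — match read
Accept reached after 7 steps.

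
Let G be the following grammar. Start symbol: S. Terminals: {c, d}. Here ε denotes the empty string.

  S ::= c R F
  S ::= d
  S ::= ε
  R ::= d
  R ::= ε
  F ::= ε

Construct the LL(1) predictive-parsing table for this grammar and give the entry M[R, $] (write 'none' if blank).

FIRST(S): from S::=c R F we get {c}; from S::=d we get {d}; from S::=ε we get {ε}. So FIRST(S) = {ε, c, d}.
FIRST(R): from R::=d we get {d}; from R::=ε we get {ε}. So FIRST(R) = {ε, d}.
FIRST(F): from F::=ε we get {ε}. So FIRST(F) = {ε}.
FOLLOW(S) includes $ since S is the start symbol.
FOLLOW(S): S appears on no right-hand side. Thus FOLLOW(S) = {$}.
FOLLOW(R): in S::=c R F, R is followed by F with FIRST {ε}; in S::=c R F, the suffix after R is nullable, so FOLLOW(R) ⊇ FOLLOW(S) = {$}. Thus FOLLOW(R) = {$}.
For R ::= d: FIRST(d) = {d}, so it goes in M[R, t] for t ∈ {d}.
For R ::= ε: FIRST(ε) = {ε}, so it goes in M[R, t] for t ∈ {}; since ε ∈ FIRST, also for every t ∈ FOLLOW(R) = {$}.

R ::= ε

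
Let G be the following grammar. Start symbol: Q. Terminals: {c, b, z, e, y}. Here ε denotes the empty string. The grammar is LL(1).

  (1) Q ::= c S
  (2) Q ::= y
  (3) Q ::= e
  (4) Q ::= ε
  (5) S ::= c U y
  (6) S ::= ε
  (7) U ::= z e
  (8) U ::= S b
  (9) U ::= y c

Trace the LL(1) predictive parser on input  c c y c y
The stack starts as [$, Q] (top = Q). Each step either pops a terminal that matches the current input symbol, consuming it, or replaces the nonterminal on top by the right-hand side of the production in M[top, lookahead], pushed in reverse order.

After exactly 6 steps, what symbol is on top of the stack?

c

step 1: stack=$ Q  input=c c y c y $  — expand Q ::= c S
step 2: stack=$ S c  input=c c y c y $  — match c
step 3: stack=$ S  input=c y c y $  — expand S ::= c U y
step 4: stack=$ y U c  input=c y c y $  — match c
step 5: stack=$ y U  input=y c y $  — expand U ::= y c
step 6: stack=$ y c y  input=y c y $  — match y
Stack after step 6: $ y c (top = c).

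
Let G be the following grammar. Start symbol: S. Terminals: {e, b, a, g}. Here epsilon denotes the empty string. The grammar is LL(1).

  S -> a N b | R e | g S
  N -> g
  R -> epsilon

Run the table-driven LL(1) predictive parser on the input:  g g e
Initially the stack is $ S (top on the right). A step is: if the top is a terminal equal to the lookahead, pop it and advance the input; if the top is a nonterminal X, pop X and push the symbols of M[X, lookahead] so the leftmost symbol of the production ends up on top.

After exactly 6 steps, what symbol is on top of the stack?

     Stack  Input    Action
  1  $ S    g g e $  expand S -> g S
  2  $ S g  g g e $  match g
  3  $ S    g e $    expand S -> g S
  4  $ S g  g e $    match g
  5  $ S    e $      expand S -> R e
  6  $ e R  e $      expand R -> epsilon
Stack after step 6: $ e (top = e).

e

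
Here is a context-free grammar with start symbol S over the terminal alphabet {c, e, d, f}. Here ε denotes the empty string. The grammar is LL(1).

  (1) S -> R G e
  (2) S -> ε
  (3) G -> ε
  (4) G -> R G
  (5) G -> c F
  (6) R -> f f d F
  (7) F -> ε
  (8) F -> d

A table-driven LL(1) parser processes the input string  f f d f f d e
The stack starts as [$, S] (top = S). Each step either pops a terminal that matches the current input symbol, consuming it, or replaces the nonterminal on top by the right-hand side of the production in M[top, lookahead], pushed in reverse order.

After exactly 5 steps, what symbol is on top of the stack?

step 1: stack=$ S  input=f f d f f d e $  — expand S -> R G e
step 2: stack=$ e G R  input=f f d f f d e $  — expand R -> f f d F
step 3: stack=$ e G F d f f  input=f f d f f d e $  — match f
step 4: stack=$ e G F d f  input=f d f f d e $  — match f
step 5: stack=$ e G F d  input=d f f d e $  — match d
Stack after step 5: $ e G F (top = F).

F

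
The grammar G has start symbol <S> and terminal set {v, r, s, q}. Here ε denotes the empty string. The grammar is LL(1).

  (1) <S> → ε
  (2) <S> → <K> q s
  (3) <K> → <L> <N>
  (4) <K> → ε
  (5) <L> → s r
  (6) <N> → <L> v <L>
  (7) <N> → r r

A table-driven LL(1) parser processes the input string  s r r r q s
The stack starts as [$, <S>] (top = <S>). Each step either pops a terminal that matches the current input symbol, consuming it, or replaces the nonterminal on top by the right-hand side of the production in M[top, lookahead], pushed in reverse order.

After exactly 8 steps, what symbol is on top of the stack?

q

step 1: stack=$ <S>  input=s r r r q s $  — expand <S> → <K> q s
step 2: stack=$ s q <K>  input=s r r r q s $  — expand <K> → <L> <N>
step 3: stack=$ s q <N> <L>  input=s r r r q s $  — expand <L> → s r
step 4: stack=$ s q <N> r s  input=s r r r q s $  — match s
step 5: stack=$ s q <N> r  input=r r r q s $  — match r
step 6: stack=$ s q <N>  input=r r q s $  — expand <N> → r r
step 7: stack=$ s q r r  input=r r q s $  — match r
step 8: stack=$ s q r  input=r q s $  — match r
Stack after step 8: $ s q (top = q).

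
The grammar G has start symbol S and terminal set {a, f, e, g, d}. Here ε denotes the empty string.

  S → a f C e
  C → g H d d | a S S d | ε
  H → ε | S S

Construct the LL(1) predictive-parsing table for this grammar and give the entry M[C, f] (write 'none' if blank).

none

FIRST(S) = {a}
FIRST(C) = {ε, a, g}
FIRST(H) = {ε, a}  (via S S)
FOLLOW(S) includes $ since S is the start symbol.
FOLLOW(C): in S→a f C e, C is followed by e with FIRST {e}. Thus FOLLOW(C) = {e}.
For C → g H d d: FIRST(g H d d) = {g}, so it goes in M[C, t] for t ∈ {g}.
For C → a S S d: FIRST(a S S d) = {a}, so it goes in M[C, t] for t ∈ {a}.
For C → ε: FIRST(ε) = {ε}, so it goes in M[C, t] for t ∈ {}; since ε ∈ FIRST, also for every t ∈ FOLLOW(C) = {e}.
None of these place a production in M[C, f].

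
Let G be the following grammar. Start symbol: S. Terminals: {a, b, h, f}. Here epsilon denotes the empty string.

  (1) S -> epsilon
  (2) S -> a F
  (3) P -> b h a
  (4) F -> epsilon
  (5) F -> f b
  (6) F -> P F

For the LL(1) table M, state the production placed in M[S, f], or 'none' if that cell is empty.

none

FIRST(S): from S->epsilon we get {epsilon}; from S->a F we get {a}. So FIRST(S) = {epsilon, a}.
FIRST(P): from P->b h a we get {b}. So FIRST(P) = {b}.
FIRST(F): from F->epsilon we get {epsilon}; from F->f b we get {f}; from F->P F we get {b}. So FIRST(F) = {epsilon, b, f}.
FOLLOW(S) includes $ since S is the start symbol.
FOLLOW(S): S appears on no right-hand side. Thus FOLLOW(S) = {$}.
For S -> epsilon: FIRST(epsilon) = {epsilon}, so it goes in M[S, t] for t ∈ {}; since epsilon ∈ FIRST, also for every t ∈ FOLLOW(S) = {$}.
For S -> a F: FIRST(a F) = {a}, so it goes in M[S, t] for t ∈ {a}.
None of these place a production in M[S, f].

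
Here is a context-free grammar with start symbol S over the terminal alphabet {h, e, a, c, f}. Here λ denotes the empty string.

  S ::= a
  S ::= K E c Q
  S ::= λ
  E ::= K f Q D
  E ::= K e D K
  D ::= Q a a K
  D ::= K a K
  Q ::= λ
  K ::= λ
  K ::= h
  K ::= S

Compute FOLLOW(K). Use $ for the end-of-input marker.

{a, c, e, f, h}

FIRST(Q) = {λ}
FIRST(S) = {λ, a, e, f, h}  (via K E c Q)
FIRST(K) = {λ, a, e, f, h}  (via S)
FIRST(E) = {a, e, f, h}  (via K f Q D, K e D K)
FIRST(D) = {a, e, f, h}  (via Q a a K, K a K)
FOLLOW(S) includes $ since S is the start symbol.
FOLLOW(E): in S::=K E c Q, E is followed by c Q with FIRST {c}. Thus FOLLOW(E) = {c}.
FOLLOW(D): in E::=K f Q D, the suffix after D is empty, so FOLLOW(D) ⊇ FOLLOW(E) = {c}; in E::=K e D K, D is followed by K with FIRST {λ, a, e, f, h}; in E::=K e D K, the suffix after D is nullable, so FOLLOW(D) ⊇ FOLLOW(E) = {c}. Thus FOLLOW(D) = {a, c, e, f, h}.
FOLLOW(K): in S::=K E c Q, K is followed by E c Q with FIRST {a, e, f, h}; in E::=K f Q D, K is followed by f Q D with FIRST {f}; in E::=K e D K (occurrence 1), K is followed by e D K with FIRST {e}; in E::=K e D K (occurrence 2), the suffix after K is empty, so FOLLOW(K) ⊇ FOLLOW(E) = {c}; in D::=Q a a K, the suffix after K is empty, so FOLLOW(K) ⊇ FOLLOW(D) = {a, c, e, f, h}; in D::=K a K (occurrence 1), K is followed by a K with FIRST {a}; in D::=K a K (occurrence 2), the suffix after K is empty, so FOLLOW(K) ⊇ FOLLOW(D) = {a, c, e, f, h}. Thus FOLLOW(K) = {a, c, e, f, h}.
FOLLOW(S): in K::=S, the suffix after S is empty, so FOLLOW(S) ⊇ FOLLOW(K) = {a, c, e, f, h}. Thus FOLLOW(S) = {$, a, c, e, f, h}.
FOLLOW(Q): in S::=K E c Q, the suffix after Q is empty, so FOLLOW(Q) ⊇ FOLLOW(S) = {$, a, c, e, f, h}; in E::=K f Q D, Q is followed by D with FIRST {a, e, f, h}; in D::=Q a a K, Q is followed by a a K with FIRST {a}. Thus FOLLOW(Q) = {$, a, c, e, f, h}.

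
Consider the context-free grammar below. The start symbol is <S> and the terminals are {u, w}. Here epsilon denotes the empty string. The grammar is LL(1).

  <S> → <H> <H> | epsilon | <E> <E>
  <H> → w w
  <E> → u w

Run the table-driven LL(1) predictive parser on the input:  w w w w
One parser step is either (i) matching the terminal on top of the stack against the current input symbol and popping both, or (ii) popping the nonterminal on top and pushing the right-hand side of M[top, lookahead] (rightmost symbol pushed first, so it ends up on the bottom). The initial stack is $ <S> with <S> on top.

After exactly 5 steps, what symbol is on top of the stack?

step 1: stack=$ <S>  input=w w w w $  — expand <S> → <H> <H>
step 2: stack=$ <H> <H>  input=w w w w $  — expand <H> → w w
step 3: stack=$ <H> w w  input=w w w w $  — match w
step 4: stack=$ <H> w  input=w w w $  — match w
step 5: stack=$ <H>  input=w w $  — expand <H> → w w
Stack after step 5: $ w w (top = w).

w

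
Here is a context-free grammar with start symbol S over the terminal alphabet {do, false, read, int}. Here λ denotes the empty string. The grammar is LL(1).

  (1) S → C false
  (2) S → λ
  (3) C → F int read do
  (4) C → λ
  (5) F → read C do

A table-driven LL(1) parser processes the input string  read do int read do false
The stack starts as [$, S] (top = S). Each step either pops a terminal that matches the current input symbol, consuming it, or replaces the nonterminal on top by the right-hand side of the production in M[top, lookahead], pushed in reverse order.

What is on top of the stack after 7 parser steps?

read

     Stack                          Input                        Action
  1  $ S                            read do int read do false $  expand S → C false
  2  $ false C                      read do int read do false $  expand C → F int read do
  3  $ false do read int F          read do int read do false $  expand F → read C do
  4  $ false do read int do C read  read do int read do false $  match read
  5  $ false do read int do C       do int read do false $       expand C → λ
  6  $ false do read int do         do int read do false $       match do
  7  $ false do read int            int read do false $          match int
Stack after step 7: $ false do read (top = read).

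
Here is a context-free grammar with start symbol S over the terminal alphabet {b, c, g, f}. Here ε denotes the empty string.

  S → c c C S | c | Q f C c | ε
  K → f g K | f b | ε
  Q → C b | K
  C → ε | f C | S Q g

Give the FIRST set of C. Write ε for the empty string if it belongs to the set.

{ε, b, c, f, g}

FIRST(K) = {ε, f}
FIRST(S) = {ε, b, c, f, g}  (via Q f C c)
FIRST(Q) = {ε, b, c, f, g}  (via C b, K)
FIRST(C) = {ε, b, c, f, g}  (via S Q g)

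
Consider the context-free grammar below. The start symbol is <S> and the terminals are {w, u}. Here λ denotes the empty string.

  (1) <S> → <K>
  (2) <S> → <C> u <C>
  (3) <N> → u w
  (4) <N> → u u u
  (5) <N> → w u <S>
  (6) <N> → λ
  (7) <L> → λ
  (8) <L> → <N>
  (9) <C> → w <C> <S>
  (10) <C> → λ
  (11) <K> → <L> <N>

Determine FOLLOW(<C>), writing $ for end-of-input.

{$, u, w}

FIRST(<N>) = {λ, u, w}
FIRST(<C>) = {λ, w}
FIRST(<L>) = {λ, u, w}  (via <N>)
FIRST(<K>) = {λ, u, w}  (via <L> <N>)
FIRST(<S>) = {λ, u, w}  (via <K>, <C> u <C>)
FOLLOW(<S>) includes $ since <S> is the start symbol.
FOLLOW(<S>): in <N>→w u <S>, the suffix after <S> is empty, so FOLLOW(<S>) ⊇ FOLLOW(<N>) = {$, u, w}; in <C>→w <C> <S>, the suffix after <S> is empty, so FOLLOW(<S>) ⊇ FOLLOW(<C>) = {$, u, w}. Thus FOLLOW(<S>) = {$, u, w}.
FOLLOW(<C>): in <S>→<C> u <C> (occurrence 1), <C> is followed by u <C> with FIRST {u}; in <S>→<C> u <C> (occurrence 2), the suffix after <C> is empty, so FOLLOW(<C>) ⊇ FOLLOW(<S>) = {$, u, w}; in <C>→w <C> <S>, <C> is followed by <S> with FIRST {λ, u, w}; in <C>→w <C> <S>, the suffix after <C> is nullable (adds nothing new). Thus FOLLOW(<C>) = {$, u, w}.
FOLLOW(<K>): in <S>→<K>, the suffix after <K> is empty, so FOLLOW(<K>) ⊇ FOLLOW(<S>) = {$, u, w}. Thus FOLLOW(<K>) = {$, u, w}.
FOLLOW(<L>): in <K>→<L> <N>, <L> is followed by <N> with FIRST {λ, u, w}; in <K>→<L> <N>, the suffix after <L> is nullable, so FOLLOW(<L>) ⊇ FOLLOW(<K>) = {$, u, w}. Thus FOLLOW(<L>) = {$, u, w}.
FOLLOW(<N>): in <L>→<N>, the suffix after <N> is empty, so FOLLOW(<N>) ⊇ FOLLOW(<L>) = {$, u, w}; in <K>→<L> <N>, the suffix after <N> is empty, so FOLLOW(<N>) ⊇ FOLLOW(<K>) = {$, u, w}. Thus FOLLOW(<N>) = {$, u, w}.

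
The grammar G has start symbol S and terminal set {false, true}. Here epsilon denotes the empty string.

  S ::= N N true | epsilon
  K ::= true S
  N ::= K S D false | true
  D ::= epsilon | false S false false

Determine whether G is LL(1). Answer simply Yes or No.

FIRST(S) = {epsilon, true}
FIRST(K) = {true}
FIRST(N) = {true}
FIRST(D) = {epsilon, false}
FOLLOW(S) = {$, false, true}
FOLLOW(K) = {false, true}
FOLLOW(N) = {true}
FOLLOW(D) = {false}
Cell M[D, false] receives both D ::= epsilon and D ::= false S false false — the grammar is not LL(1).

No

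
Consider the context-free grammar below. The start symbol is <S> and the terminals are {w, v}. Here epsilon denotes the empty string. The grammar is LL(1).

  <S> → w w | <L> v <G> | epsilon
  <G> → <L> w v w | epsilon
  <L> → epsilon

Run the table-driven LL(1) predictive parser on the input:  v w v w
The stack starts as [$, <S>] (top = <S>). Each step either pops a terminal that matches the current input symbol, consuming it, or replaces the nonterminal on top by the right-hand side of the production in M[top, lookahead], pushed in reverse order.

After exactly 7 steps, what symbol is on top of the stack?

w

step 1: stack=$ <S>  input=v w v w $  — expand <S> → <L> v <G>
step 2: stack=$ <G> v <L>  input=v w v w $  — expand <L> → epsilon
step 3: stack=$ <G> v  input=v w v w $  — match v
step 4: stack=$ <G>  input=w v w $  — expand <G> → <L> w v w
step 5: stack=$ w v w <L>  input=w v w $  — expand <L> → epsilon
step 6: stack=$ w v w  input=w v w $  — match w
step 7: stack=$ w v  input=v w $  — match v
Stack after step 7: $ w (top = w).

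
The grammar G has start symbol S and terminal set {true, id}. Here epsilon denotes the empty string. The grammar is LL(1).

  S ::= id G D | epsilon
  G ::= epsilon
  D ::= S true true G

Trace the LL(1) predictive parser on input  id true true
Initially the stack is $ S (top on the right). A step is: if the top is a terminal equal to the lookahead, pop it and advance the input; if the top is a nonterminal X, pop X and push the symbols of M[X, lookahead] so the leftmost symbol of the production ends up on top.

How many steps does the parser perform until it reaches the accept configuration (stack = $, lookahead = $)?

     Stack            Input           Action
  1  $ S              id true true $  expand S ::= id G D
  2  $ D G id         id true true $  match id
  3  $ D G            true true $     expand G ::= epsilon
  4  $ D              true true $     expand D ::= S true true G
  5  $ G true true S  true true $     expand S ::= epsilon
  6  $ G true true    true true $     match true
  7  $ G true         true $          match true
  8  $ G              $               expand G ::= epsilon
Accept reached after 8 steps.

8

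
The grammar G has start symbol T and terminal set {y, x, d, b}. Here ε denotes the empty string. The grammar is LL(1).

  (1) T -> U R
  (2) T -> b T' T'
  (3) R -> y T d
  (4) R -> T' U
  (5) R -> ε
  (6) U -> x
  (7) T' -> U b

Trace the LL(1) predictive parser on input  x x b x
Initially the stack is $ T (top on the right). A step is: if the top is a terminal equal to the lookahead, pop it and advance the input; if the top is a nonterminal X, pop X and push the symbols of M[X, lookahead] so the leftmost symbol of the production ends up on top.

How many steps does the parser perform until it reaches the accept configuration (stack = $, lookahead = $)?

step 1: stack=$ T  input=x x b x $  — expand T -> U R
step 2: stack=$ R U  input=x x b x $  — expand U -> x
step 3: stack=$ R x  input=x x b x $  — match x
step 4: stack=$ R  input=x b x $  — expand R -> T' U
step 5: stack=$ U T'  input=x b x $  — expand T' -> U b
step 6: stack=$ U b U  input=x b x $  — expand U -> x
step 7: stack=$ U b x  input=x b x $  — match x
step 8: stack=$ U b  input=b x $  — match b
step 9: stack=$ U  input=x $  — expand U -> x
step 10: stack=$ x  input=x $  — match x
Accept reached after 10 steps.

10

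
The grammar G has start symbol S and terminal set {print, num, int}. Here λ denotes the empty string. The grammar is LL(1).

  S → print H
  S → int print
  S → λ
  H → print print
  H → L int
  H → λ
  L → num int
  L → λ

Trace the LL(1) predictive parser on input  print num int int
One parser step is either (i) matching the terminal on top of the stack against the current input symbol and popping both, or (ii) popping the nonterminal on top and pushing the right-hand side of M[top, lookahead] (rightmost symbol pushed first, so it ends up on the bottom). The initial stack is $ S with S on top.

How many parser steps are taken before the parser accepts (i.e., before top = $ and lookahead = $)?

7

     Stack          Input                Action
  1  $ S            print num int int $  expand S → print H
  2  $ H print      print num int int $  match print
  3  $ H            num int int $        expand H → L int
  4  $ int L        num int int $        expand L → num int
  5  $ int int num  num int int $        match num
  6  $ int int      int int $            match int
  7  $ int          int $                match int
Accept reached after 7 steps.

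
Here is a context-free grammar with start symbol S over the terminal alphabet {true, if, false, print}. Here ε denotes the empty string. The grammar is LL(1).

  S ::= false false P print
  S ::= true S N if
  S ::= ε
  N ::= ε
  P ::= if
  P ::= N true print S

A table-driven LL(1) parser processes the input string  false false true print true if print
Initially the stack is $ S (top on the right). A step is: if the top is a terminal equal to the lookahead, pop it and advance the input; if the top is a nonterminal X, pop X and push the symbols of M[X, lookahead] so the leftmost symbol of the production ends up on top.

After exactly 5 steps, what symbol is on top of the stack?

step 1: stack=$ S  input=false false true print true if print $  — expand S ::= false false P print
step 2: stack=$ print P false false  input=false false true print true if print $  — match false
step 3: stack=$ print P false  input=false true print true if print $  — match false
step 4: stack=$ print P  input=true print true if print $  — expand P ::= N true print S
step 5: stack=$ print S print true N  input=true print true if print $  — expand N ::= ε
Stack after step 5: $ print S print true (top = true).

true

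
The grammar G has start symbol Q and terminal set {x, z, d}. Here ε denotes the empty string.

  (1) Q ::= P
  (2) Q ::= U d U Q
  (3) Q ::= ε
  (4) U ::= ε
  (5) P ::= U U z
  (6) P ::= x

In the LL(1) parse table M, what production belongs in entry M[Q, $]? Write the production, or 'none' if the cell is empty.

Q ::= ε

FIRST(U) = {ε}
FIRST(P) = {x, z}  (via U U z)
FIRST(Q) = {ε, d, x, z}  (via P, U d U Q)
FOLLOW(Q) includes $ since Q is the start symbol.
FOLLOW(Q): in Q::=U d U Q, the suffix after Q is empty (adds nothing new). Thus FOLLOW(Q) = {$}.
For Q ::= P: FIRST(P) = {x, z}, so it goes in M[Q, t] for t ∈ {x, z}.
For Q ::= U d U Q: FIRST(U d U Q) = {d}, so it goes in M[Q, t] for t ∈ {d}.
For Q ::= ε: FIRST(ε) = {ε}, so it goes in M[Q, t] for t ∈ {}; since ε ∈ FIRST, also for every t ∈ FOLLOW(Q) = {$}.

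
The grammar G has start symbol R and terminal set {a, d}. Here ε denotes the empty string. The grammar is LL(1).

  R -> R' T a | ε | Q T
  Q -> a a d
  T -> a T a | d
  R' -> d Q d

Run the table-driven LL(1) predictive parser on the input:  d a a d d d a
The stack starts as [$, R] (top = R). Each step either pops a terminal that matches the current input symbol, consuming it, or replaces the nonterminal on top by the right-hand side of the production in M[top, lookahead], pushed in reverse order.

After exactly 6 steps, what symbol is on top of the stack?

     Stack          Input            Action
  1  $ R            d a a d d d a $  expand R -> R' T a
  2  $ a T R'       d a a d d d a $  expand R' -> d Q d
  3  $ a T d Q d    d a a d d d a $  match d
  4  $ a T d Q      a a d d d a $    expand Q -> a a d
  5  $ a T d d a a  a a d d d a $    match a
  6  $ a T d d a    a d d d a $      match a
Stack after step 6: $ a T d d (top = d).

d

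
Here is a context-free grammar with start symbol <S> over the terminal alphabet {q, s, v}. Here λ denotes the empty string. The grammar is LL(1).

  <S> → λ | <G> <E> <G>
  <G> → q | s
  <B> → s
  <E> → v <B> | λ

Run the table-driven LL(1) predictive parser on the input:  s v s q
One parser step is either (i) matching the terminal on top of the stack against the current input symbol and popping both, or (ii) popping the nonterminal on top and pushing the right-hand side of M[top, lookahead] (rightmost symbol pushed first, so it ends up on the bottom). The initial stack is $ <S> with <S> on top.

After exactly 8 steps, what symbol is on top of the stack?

q

step 1: stack=$ <S>  input=s v s q $  — expand <S> → <G> <E> <G>
step 2: stack=$ <G> <E> <G>  input=s v s q $  — expand <G> → s
step 3: stack=$ <G> <E> s  input=s v s q $  — match s
step 4: stack=$ <G> <E>  input=v s q $  — expand <E> → v <B>
step 5: stack=$ <G> <B> v  input=v s q $  — match v
step 6: stack=$ <G> <B>  input=s q $  — expand <B> → s
step 7: stack=$ <G> s  input=s q $  — match s
step 8: stack=$ <G>  input=q $  — expand <G> → q
Stack after step 8: $ q (top = q).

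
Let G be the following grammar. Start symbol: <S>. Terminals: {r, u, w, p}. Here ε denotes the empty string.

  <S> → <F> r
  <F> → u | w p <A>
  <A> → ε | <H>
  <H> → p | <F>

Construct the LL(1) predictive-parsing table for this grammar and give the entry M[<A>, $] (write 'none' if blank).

none

FIRST(<F>): from <F>→u we get {u}; from <F>→w p <A> we get {w}. So FIRST(<F>) = {u, w}.
FIRST(<S>): from <S>→<F> r we get {u, w}. So FIRST(<S>) = {u, w}.
FIRST(<H>): from <H>→p we get {p}; from <H>→<F> we get {u, w}. So FIRST(<H>) = {p, u, w}.
FIRST(<A>): from <A>→ε we get {ε}; from <A>→<H> we get {p, u, w}. So FIRST(<A>) = {ε, p, u, w}.
FOLLOW(<S>) includes $ since <S> is the start symbol.
FOLLOW(<F>): in <S>→<F> r, <F> is followed by r with FIRST {r}; in <H>→<F>, the suffix after <F> is empty, so FOLLOW(<F>) ⊇ FOLLOW(<H>) = {r}. Thus FOLLOW(<F>) = {r}.
FOLLOW(<A>): in <F>→w p <A>, the suffix after <A> is empty, so FOLLOW(<A>) ⊇ FOLLOW(<F>) = {r}. Thus FOLLOW(<A>) = {r}.
For <A> → ε: FIRST(ε) = {ε}, so it goes in M[<A>, t] for t ∈ {}; since ε ∈ FIRST, also for every t ∈ FOLLOW(<A>) = {r}.
For <A> → <H>: FIRST(<H>) = {p, u, w}, so it goes in M[<A>, t] for t ∈ {p, u, w}.
None of these place a production in M[<A>, $].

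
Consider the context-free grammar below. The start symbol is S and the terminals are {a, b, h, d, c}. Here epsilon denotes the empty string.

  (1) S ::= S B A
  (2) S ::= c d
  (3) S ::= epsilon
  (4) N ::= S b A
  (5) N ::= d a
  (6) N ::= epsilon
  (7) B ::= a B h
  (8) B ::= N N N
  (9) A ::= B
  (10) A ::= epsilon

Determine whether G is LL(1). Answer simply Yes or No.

FIRST(S) = {epsilon, a, b, c, d}
FIRST(N) = {epsilon, a, b, c, d}
FIRST(B) = {epsilon, a, b, c, d}
FIRST(A) = {epsilon, a, b, c, d}
FOLLOW(S) = {$, a, b, c, d}
FOLLOW(N) = {$, a, b, c, d, h}
FOLLOW(B) = {$, a, b, c, d, h}
FOLLOW(A) = {$, a, b, c, d, h}
Cell M[A, $] receives both A ::= B and A ::= epsilon — the grammar is not LL(1).

No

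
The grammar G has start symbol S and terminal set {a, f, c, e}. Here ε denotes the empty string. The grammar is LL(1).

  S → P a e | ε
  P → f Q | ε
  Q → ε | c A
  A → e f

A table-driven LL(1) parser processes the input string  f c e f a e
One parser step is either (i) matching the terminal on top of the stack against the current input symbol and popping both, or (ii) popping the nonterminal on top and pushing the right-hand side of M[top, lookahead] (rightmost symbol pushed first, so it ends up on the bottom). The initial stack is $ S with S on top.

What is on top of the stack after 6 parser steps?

step 1: stack=$ S  input=f c e f a e $  — expand S → P a e
step 2: stack=$ e a P  input=f c e f a e $  — expand P → f Q
step 3: stack=$ e a Q f  input=f c e f a e $  — match f
step 4: stack=$ e a Q  input=c e f a e $  — expand Q → c A
step 5: stack=$ e a A c  input=c e f a e $  — match c
step 6: stack=$ e a A  input=e f a e $  — expand A → e f
Stack after step 6: $ e a f e (top = e).

e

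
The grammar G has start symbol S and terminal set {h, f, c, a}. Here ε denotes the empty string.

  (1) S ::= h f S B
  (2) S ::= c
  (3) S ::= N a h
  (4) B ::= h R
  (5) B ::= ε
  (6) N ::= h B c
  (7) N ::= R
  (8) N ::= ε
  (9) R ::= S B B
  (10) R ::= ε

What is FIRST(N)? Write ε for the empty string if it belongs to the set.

FIRST(B): from B::=h R we get {h}; from B::=ε we get {ε}. So FIRST(B) = {ε, h}.
FIRST(S): from S::=h f S B we get {h}; from S::=c we get {c}; from S::=N a h we get {a, c, h}. So FIRST(S) = {a, c, h}.
FIRST(R): from R::=S B B we get {a, c, h}; from R::=ε we get {ε}. So FIRST(R) = {ε, a, c, h}.
FIRST(N): from N::=h B c we get {h}; from N::=R we get {ε, a, c, h}; from N::=ε we get {ε}. So FIRST(N) = {ε, a, c, h}.

{ε, a, c, h}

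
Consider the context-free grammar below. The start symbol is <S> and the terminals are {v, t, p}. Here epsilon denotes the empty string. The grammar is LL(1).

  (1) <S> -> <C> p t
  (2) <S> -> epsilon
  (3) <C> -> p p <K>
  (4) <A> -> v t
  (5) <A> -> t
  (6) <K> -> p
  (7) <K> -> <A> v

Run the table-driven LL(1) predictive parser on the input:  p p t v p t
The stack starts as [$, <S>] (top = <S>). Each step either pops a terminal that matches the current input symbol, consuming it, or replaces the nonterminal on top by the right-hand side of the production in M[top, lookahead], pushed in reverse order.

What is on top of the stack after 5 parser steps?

<A>

step 1: stack=$ <S>  input=p p t v p t $  — expand <S> -> <C> p t
step 2: stack=$ t p <C>  input=p p t v p t $  — expand <C> -> p p <K>
step 3: stack=$ t p <K> p p  input=p p t v p t $  — match p
step 4: stack=$ t p <K> p  input=p t v p t $  — match p
step 5: stack=$ t p <K>  input=t v p t $  — expand <K> -> <A> v
Stack after step 5: $ t p v <A> (top = <A>).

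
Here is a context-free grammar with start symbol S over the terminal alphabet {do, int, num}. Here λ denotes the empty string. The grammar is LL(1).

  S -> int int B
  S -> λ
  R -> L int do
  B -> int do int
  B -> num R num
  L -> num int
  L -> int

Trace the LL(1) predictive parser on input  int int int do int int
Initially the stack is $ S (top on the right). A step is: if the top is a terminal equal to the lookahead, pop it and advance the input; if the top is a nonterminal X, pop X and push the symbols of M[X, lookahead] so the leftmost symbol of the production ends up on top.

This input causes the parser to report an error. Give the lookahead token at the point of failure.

step 1: stack=$ S  input=int int int do int int $  — expand S -> int int B
step 2: stack=$ B int int  input=int int int do int int $  — match int
step 3: stack=$ B int  input=int int do int int $  — match int
step 4: stack=$ B  input=int do int int $  — expand B -> int do int
step 5: stack=$ int do int  input=int do int int $  — match int
step 6: stack=$ int do  input=do int int $  — match do
step 7: stack=$ int  input=int int $  — match int
step 8: stack=$  input=int $  — error: stack empty but input remains

int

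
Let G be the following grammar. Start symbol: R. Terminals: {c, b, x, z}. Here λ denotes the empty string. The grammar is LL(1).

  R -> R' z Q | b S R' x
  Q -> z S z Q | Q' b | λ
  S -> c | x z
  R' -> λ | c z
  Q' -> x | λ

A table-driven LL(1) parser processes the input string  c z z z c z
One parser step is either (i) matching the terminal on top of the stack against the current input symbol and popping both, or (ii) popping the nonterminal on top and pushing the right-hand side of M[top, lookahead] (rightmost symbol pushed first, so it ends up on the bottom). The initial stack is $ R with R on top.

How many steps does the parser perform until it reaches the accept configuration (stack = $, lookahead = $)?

step 1: stack=$ R  input=c z z z c z $  — expand R -> R' z Q
step 2: stack=$ Q z R'  input=c z z z c z $  — expand R' -> c z
step 3: stack=$ Q z z c  input=c z z z c z $  — match c
step 4: stack=$ Q z z  input=z z z c z $  — match z
step 5: stack=$ Q z  input=z z c z $  — match z
step 6: stack=$ Q  input=z c z $  — expand Q -> z S z Q
step 7: stack=$ Q z S z  input=z c z $  — match z
step 8: stack=$ Q z S  input=c z $  — expand S -> c
step 9: stack=$ Q z c  input=c z $  — match c
step 10: stack=$ Q z  input=z $  — match z
step 11: stack=$ Q  input=$  — expand Q -> λ
Accept reached after 11 steps.

11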